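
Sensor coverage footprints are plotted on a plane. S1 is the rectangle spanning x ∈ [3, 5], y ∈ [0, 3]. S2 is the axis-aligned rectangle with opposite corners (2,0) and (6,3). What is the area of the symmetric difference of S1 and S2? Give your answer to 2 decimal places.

6.00

|S1∩S2|: x∈[3,5], y∈[0,3] → 2·3 = 6.
|S1 △ S2| = |S1| + |S2| − 2·|S1∩S2| = 6 + 12 − 12 = 6.00.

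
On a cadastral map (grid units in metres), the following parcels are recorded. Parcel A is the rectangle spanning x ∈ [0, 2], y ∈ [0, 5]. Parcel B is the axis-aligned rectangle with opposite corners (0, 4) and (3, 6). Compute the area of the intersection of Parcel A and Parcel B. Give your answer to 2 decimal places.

|Parcel A∩Parcel B|: x∈[0,2], y∈[4,5] → 2·1 = 2.

2.00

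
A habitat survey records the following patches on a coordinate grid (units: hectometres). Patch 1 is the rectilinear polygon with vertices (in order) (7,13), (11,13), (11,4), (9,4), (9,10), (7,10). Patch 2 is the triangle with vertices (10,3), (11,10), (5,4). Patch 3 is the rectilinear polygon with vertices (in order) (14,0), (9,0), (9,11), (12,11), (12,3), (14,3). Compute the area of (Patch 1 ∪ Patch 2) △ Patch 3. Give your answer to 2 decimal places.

43.63

|Patch 1 ∪ Patch 2| = 34.5714.
|(Patch 1 ∪ Patch 2) ∩ Patch 3| = 14.9714.
|(Patch 1 ∪ Patch 2) △ Patch 3| = 34.5714 + 39 − 29.9429 = 43.63.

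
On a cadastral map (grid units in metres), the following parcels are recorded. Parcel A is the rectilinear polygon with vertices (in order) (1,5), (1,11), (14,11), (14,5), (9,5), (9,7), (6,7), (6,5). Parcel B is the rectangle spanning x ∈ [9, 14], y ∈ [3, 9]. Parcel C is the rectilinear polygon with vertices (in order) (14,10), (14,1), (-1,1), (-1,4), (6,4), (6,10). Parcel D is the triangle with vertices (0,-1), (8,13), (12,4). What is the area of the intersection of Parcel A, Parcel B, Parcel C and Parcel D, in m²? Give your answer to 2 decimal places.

6.67

The intersection is the polygon with vertices (9,7), (9,9), (9.778,9), (11.556,5), (9,5).
By the shoelace formula its area is 6.67.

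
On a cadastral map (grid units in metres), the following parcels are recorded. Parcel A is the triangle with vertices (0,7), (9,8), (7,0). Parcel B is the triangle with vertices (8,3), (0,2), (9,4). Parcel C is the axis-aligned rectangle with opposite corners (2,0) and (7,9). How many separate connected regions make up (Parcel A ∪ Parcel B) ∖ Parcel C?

3

(Parcel A ∪ Parcel B) ∖ Parcel C splits into 3 disjoint pieces (area 8.2892, area 0.1944, area 2.2222).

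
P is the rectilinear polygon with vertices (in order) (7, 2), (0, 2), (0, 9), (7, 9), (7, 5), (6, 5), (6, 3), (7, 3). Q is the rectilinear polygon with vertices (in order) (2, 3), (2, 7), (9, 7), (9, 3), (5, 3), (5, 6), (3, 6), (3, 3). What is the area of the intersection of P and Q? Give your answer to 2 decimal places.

12.00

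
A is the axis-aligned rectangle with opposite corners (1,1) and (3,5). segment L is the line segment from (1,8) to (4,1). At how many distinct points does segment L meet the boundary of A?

2

The segment meets the boundary at (3,3.333), (2.286,5).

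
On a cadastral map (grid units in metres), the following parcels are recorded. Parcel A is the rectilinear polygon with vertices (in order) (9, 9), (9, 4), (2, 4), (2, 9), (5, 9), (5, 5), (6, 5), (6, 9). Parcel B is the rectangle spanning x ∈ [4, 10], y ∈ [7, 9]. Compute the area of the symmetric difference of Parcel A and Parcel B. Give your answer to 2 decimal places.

|Parcel A| = 31, |Parcel B| = 12, |Parcel A∩Parcel B| = 8.
|Parcel A △ Parcel B| = |Parcel A| + |Parcel B| − 2·|Parcel A∩Parcel B| = 31 + 12 − 16 = 27.00.

27.00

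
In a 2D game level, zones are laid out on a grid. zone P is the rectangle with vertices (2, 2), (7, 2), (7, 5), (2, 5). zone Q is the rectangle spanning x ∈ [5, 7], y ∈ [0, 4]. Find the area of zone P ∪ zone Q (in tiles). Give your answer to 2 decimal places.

19.00

By inclusion–exclusion:
Individual areas: |zone P| = 15, |zone Q| = 8.
|zone P∩zone Q|: x∈[5,7], y∈[2,4] → 2·2 = 4.
|zone P ∪ zone Q| = 23 − 4 = 19.00.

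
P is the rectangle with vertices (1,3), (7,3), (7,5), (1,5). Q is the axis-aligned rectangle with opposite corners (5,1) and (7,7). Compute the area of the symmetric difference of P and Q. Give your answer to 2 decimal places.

16.00

|P∩Q|: x∈[5,7], y∈[3,5] → 2·2 = 4.
|P △ Q| = |P| + |Q| − 2·|P∩Q| = 12 + 12 − 8 = 16.00.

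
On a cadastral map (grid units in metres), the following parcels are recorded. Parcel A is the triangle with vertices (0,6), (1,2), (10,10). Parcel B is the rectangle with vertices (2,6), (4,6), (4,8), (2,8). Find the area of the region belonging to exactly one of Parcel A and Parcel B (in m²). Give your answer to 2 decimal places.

|Parcel A| = 22, |Parcel B| = 4, |Parcel A∩Parcel B| = 2.4.
|Parcel A △ Parcel B| = |Parcel A| + |Parcel B| − 2·|Parcel A∩Parcel B| = 22 + 4 − 4.8 = 21.20.

21.20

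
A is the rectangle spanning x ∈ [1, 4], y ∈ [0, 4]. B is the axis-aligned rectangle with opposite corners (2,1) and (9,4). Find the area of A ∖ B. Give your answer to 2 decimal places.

|A∩B|: x∈[2,4], y∈[1,4] → 2·3 = 6.
|A| = 12.
|A ∖ B| = |A| − |A∩B| = 12 − 6 = 6.00.

6.00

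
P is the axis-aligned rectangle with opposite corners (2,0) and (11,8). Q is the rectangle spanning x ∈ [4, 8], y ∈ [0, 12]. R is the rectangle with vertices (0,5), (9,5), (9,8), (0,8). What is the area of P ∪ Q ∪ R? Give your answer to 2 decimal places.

94.00

By inclusion–exclusion:
Individual areas: |P| = 72, |Q| = 48, |R| = 27.
|P∩Q|: x∈[4,8], y∈[0,8] → 4·8 = 32.
|P∩R|: x∈[2,9], y∈[5,8] → 7·3 = 21.
|Q∩R|: x∈[4,8], y∈[5,8] → 4·3 = 12.
|P∩Q∩R| = 12.
|P ∪ Q ∪ R| = 147 − 65 + 12 = 94.00.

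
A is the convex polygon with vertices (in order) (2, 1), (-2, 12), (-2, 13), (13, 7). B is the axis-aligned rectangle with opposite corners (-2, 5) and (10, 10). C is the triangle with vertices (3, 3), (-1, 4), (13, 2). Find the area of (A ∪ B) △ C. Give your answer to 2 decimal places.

92.22

|A ∪ B| = 92.353.
|(A ∪ B) ∩ C| = 1.5676.
|(A ∪ B) △ C| = 92.353 + 3 − 3.1353 = 92.22.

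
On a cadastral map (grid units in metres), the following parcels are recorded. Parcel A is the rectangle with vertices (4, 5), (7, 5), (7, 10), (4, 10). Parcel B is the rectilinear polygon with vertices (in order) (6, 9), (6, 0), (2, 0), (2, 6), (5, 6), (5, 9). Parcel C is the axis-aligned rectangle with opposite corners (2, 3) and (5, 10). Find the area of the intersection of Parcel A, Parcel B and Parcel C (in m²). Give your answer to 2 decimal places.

1.00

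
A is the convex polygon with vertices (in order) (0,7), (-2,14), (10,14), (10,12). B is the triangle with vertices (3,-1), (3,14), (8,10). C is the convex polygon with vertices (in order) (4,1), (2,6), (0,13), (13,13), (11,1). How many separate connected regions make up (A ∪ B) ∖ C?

2

(A ∪ B) ∖ C splits into 2 disjoint pieces (area 21.5, area 2.1543).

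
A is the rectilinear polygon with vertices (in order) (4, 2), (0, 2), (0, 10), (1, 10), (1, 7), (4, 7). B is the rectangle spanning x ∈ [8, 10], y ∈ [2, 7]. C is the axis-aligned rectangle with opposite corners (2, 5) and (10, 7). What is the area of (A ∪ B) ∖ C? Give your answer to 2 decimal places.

|A ∪ B| = 33.
|(A ∪ B) ∩ C| = 8.
|(A ∪ B) ∖ C| = 33 − 8 = 25.00.

25.00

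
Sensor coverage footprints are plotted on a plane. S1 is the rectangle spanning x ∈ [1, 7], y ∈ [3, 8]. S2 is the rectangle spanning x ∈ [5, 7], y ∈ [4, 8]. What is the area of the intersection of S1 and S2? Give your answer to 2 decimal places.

|S1∩S2|: x∈[5,7], y∈[4,8] → 2·4 = 8.

8.00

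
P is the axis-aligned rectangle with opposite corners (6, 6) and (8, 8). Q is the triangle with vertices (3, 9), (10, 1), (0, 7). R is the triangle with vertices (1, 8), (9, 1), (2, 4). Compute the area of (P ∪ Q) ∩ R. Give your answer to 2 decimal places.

The region (P ∪ Q) ∩ R is the polygon with vertices (1.471,6.118), (1.071,7.714), (1.216,7.811), (6.818,2.909).
By the shoelace formula its area is 4.25.

4.25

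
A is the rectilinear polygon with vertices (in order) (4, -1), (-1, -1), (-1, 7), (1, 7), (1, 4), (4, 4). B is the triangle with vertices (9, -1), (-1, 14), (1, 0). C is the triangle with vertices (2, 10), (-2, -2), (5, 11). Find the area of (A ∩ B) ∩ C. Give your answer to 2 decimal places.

The region (A ∩ B) ∩ C is the polygon with vertices (1,4), (1.231,4), (0.597,2.823), (0.3,4.9), (1,7).
By the shoelace formula its area is 1.78.

1.78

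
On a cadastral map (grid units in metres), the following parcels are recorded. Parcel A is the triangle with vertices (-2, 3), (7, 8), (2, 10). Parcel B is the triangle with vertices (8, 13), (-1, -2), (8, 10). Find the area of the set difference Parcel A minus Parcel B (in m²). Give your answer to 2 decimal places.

19.35

|Parcel A| = 21.5, |Parcel A∩Parcel B| = 2.1543.
|Parcel A ∖ Parcel B| = |Parcel A| − |Parcel A∩Parcel B| = 21.5 − 2.1543 = 19.35.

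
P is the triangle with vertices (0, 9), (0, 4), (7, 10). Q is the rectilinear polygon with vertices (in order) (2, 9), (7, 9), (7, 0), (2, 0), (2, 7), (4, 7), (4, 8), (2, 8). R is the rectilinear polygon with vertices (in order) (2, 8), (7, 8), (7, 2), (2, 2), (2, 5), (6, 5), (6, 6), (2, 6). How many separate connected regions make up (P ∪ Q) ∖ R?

(P ∪ Q) ∖ R splits into 2 disjoint pieces (area 20.2024, area 10).

2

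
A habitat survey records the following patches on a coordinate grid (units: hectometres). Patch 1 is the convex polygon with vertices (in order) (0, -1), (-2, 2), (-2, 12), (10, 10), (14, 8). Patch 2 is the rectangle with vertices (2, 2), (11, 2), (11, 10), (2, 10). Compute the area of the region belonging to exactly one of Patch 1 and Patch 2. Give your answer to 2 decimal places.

|Patch 1| = 118, |Patch 2| = 72, |Patch 1∩Patch 2| = 58.8571.
|Patch 1 △ Patch 2| = |Patch 1| + |Patch 2| − 2·|Patch 1∩Patch 2| = 118 + 72 − 117.7143 = 72.29.

72.29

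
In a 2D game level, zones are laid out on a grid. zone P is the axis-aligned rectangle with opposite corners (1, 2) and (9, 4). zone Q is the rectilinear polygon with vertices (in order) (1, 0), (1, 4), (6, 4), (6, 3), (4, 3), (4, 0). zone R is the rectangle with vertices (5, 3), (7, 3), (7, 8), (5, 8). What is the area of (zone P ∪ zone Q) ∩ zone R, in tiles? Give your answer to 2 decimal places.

2.00

The region (zone P ∪ zone Q) ∩ zone R is the polygon with vertices (6,4), (7,4), (7,3), (5,3), (5,4).
By the shoelace formula its area is 2.00.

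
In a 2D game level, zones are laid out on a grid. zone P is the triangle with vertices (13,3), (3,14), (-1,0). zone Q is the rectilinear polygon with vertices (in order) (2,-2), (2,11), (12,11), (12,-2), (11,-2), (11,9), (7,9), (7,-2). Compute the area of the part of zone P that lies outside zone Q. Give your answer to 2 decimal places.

|zone P| = 92, |zone P∩zone Q| = 50.3156.
|zone P ∖ zone Q| = |zone P| − |zone P∩zone Q| = 92 − 50.3156 = 41.68.

41.68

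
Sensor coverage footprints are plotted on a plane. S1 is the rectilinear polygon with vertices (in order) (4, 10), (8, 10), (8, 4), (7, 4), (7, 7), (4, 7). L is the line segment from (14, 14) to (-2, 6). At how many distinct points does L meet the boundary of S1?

The segment meets the boundary at (4,9), (6,10).

2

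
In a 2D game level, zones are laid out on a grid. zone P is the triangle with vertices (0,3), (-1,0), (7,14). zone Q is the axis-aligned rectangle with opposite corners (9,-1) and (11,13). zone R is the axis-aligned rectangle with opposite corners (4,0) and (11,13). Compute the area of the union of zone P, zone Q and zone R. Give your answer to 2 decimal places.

97.23

By inclusion–exclusion:
Individual areas: |zone P| = 5, |zone Q| = 28, |zone R| = 91.
|zone P∩zone Q| = 0.
|zone P∩zone R| = 0.7711.
|zone Q∩zone R|: x∈[9,11], y∈[0,13] → 2·13 = 26.
|zone P∩zone Q∩zone R| = 0.
|zone P ∪ zone Q ∪ zone R| = 124 − 26.7711 + 0 = 97.23.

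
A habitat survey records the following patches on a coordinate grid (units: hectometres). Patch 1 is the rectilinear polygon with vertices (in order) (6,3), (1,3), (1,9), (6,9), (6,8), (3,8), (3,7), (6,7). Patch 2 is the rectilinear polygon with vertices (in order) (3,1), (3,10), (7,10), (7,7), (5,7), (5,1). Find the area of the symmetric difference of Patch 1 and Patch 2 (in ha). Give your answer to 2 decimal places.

29.00

|Patch 1| = 27, |Patch 2| = 24, |Patch 1∩Patch 2| = 11.
|Patch 1 △ Patch 2| = |Patch 1| + |Patch 2| − 2·|Patch 1∩Patch 2| = 27 + 24 − 22 = 29.00.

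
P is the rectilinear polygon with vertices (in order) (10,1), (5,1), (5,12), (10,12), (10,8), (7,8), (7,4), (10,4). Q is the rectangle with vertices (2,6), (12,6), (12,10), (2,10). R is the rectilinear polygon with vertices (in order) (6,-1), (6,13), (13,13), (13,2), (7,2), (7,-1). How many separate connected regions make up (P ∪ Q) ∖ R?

2

(P ∪ Q) ∖ R splits into 2 disjoint pieces (area 23, area 3).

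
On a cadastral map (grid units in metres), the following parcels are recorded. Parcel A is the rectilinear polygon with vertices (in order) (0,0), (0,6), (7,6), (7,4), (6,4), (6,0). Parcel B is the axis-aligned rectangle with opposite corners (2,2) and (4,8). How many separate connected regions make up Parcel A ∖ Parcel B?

1

Parcel A ∖ Parcel B is a single connected region.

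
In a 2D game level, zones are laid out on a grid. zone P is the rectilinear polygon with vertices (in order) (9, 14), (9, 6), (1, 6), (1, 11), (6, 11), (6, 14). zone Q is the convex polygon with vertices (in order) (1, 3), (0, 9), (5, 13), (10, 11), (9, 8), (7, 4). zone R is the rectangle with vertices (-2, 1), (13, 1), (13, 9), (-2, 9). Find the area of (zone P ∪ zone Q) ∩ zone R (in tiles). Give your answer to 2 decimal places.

The region (zone P ∪ zone Q) ∩ zone R is the polygon with vertices (9,8), (9,6), (8,6), (7,4), (1,3), (0,9), (9.333,9).
By the shoelace formula its area is 43.17.

43.17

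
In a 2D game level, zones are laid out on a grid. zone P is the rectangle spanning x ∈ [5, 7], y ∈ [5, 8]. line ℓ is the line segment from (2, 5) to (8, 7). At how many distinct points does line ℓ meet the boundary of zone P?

The segment meets the boundary at (5,6), (7,6.667).

2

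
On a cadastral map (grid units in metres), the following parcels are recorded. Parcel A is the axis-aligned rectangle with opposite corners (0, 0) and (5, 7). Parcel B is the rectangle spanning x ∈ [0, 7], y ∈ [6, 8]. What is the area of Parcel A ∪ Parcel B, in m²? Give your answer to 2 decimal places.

44.00

By inclusion–exclusion:
Individual areas: |Parcel A| = 35, |Parcel B| = 14.
|Parcel A∩Parcel B|: x∈[0,5], y∈[6,7] → 5·1 = 5.
|Parcel A ∪ Parcel B| = 49 − 5 = 44.00.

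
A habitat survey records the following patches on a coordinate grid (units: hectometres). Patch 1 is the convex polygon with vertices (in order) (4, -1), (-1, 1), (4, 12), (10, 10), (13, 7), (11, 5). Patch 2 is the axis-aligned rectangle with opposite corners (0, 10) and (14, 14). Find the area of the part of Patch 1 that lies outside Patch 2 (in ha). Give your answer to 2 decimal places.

91.09

|Patch 1| = 98, |Patch 1∩Patch 2| = 6.9091.
|Patch 1 ∖ Patch 2| = |Patch 1| − |Patch 1∩Patch 2| = 98 − 6.9091 = 91.09.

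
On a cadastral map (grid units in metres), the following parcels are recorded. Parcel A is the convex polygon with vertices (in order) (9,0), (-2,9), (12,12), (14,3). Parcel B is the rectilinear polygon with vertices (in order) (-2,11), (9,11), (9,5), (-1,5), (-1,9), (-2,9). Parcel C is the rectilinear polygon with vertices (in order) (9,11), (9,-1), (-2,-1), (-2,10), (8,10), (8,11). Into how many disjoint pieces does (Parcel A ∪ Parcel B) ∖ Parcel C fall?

(Parcel A ∪ Parcel B) ∖ Parcel C is a single connected region.

1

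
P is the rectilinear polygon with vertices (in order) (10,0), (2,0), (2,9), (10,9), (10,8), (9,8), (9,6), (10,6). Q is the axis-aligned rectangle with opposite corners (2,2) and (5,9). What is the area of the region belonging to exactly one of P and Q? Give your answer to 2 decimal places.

|P| = 70, |Q| = 21, |P∩Q| = 21.
|P △ Q| = |P| + |Q| − 2·|P∩Q| = 70 + 21 − 42 = 49.00.

49.00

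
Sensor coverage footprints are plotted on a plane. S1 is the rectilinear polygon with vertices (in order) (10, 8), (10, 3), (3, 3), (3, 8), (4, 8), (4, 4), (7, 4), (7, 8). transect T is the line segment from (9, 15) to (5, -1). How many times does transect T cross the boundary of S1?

4

The segment meets the boundary at (6,3), (6.25,4), (7,7), (7.25,8).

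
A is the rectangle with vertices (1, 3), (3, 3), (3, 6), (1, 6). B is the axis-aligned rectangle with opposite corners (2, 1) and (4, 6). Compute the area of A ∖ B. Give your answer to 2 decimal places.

3.00

|A∩B|: x∈[2,3], y∈[3,6] → 1·3 = 3.
|A| = 6.
|A ∖ B| = |A| − |A∩B| = 6 − 3 = 3.00.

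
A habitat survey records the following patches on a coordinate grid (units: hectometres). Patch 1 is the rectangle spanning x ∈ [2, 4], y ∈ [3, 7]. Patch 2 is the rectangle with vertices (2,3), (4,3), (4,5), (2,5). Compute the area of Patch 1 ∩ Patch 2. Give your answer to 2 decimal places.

4.00

|Patch 1∩Patch 2|: x∈[2,4], y∈[3,5] → 2·2 = 4.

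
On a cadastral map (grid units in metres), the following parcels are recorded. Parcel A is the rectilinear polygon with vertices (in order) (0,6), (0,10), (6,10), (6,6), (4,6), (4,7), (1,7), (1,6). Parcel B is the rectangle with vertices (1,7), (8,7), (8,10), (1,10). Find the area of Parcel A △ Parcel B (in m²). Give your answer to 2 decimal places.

|Parcel A| = 21, |Parcel B| = 21, |Parcel A∩Parcel B| = 15.
|Parcel A △ Parcel B| = |Parcel A| + |Parcel B| − 2·|Parcel A∩Parcel B| = 21 + 21 − 30 = 12.00.

12.00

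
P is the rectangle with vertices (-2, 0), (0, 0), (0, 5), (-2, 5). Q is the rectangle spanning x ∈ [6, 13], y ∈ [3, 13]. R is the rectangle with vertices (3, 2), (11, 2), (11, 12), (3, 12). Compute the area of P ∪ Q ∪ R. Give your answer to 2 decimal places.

By inclusion–exclusion:
Individual areas: |P| = 10, |Q| = 70, |R| = 80.
|P∩Q| = 0 (no overlap).
|P∩R| = 0 (no overlap).
|Q∩R|: x∈[6,11], y∈[3,12] → 5·9 = 45.
|P∩Q∩R| = 0.
|P ∪ Q ∪ R| = 160 − 45 + 0 = 115.00.

115.00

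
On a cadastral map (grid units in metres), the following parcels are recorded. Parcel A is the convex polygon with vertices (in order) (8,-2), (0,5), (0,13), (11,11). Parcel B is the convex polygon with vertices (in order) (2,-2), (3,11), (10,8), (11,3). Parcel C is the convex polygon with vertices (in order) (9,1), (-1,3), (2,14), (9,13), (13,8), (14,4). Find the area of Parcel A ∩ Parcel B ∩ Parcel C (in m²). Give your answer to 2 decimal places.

The intersection is the polygon with vertices (3,11), (10,8), (10.143,7.286), (8.882,1.823), (7.824,1.235), (3.259,2.148), (2.378,2.919).
By the shoelace formula its area is 54.60.

54.60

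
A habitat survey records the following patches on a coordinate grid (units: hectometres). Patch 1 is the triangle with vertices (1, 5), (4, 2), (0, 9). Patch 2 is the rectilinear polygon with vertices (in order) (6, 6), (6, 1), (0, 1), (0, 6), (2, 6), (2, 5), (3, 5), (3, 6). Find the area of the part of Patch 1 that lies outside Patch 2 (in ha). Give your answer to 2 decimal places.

|Patch 1| = 4.5, |Patch 1∩Patch 2| = 2.9821.
|Patch 1 ∖ Patch 2| = |Patch 1| − |Patch 1∩Patch 2| = 4.5 − 2.9821 = 1.52.

1.52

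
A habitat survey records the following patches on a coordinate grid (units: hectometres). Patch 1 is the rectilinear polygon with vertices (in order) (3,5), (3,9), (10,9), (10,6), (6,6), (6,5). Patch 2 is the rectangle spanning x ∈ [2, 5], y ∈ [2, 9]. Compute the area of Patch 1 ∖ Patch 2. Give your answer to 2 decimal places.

16.00

|Patch 1| = 24, |Patch 1∩Patch 2| = 8.
|Patch 1 ∖ Patch 2| = |Patch 1| − |Patch 1∩Patch 2| = 24 − 8 = 16.00.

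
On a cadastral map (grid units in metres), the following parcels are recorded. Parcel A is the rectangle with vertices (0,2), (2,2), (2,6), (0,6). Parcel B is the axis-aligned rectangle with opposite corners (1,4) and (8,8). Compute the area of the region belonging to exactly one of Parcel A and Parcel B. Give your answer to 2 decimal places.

|Parcel A∩Parcel B|: x∈[1,2], y∈[4,6] → 1·2 = 2.
|Parcel A △ Parcel B| = |Parcel A| + |Parcel B| − 2·|Parcel A∩Parcel B| = 8 + 28 − 4 = 32.00.

32.00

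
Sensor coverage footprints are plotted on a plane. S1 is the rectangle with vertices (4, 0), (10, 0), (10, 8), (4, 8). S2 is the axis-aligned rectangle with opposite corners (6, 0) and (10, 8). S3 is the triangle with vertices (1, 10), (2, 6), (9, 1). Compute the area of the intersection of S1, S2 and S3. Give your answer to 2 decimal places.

The intersection is the polygon with vertices (6,4.375), (9,1), (6,3.143).
By the shoelace formula its area is 1.85.

1.85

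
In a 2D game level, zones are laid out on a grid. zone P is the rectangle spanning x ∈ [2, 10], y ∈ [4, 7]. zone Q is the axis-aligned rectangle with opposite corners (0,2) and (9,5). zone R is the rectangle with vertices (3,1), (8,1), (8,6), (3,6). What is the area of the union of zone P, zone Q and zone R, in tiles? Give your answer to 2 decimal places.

49.00

By inclusion–exclusion:
Individual areas: |zone P| = 24, |zone Q| = 27, |zone R| = 25.
|zone P∩zone Q|: x∈[2,9], y∈[4,5] → 7·1 = 7.
|zone P∩zone R|: x∈[3,8], y∈[4,6] → 5·2 = 10.
|zone Q∩zone R|: x∈[3,8], y∈[2,5] → 5·3 = 15.
|zone P∩zone Q∩zone R| = 5.
|zone P ∪ zone Q ∪ zone R| = 76 − 32 + 5 = 49.00.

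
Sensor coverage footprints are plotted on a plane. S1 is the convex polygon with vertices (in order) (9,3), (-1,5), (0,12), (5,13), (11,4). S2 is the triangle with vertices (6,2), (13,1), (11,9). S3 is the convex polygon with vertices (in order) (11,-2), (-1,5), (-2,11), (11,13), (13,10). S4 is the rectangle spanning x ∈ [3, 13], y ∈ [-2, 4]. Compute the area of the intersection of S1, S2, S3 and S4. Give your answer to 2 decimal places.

The intersection is the polygon with vertices (9,3), (7,3.4), (7.429,4), (11,4).
By the shoelace formula its area is 2.47.

2.47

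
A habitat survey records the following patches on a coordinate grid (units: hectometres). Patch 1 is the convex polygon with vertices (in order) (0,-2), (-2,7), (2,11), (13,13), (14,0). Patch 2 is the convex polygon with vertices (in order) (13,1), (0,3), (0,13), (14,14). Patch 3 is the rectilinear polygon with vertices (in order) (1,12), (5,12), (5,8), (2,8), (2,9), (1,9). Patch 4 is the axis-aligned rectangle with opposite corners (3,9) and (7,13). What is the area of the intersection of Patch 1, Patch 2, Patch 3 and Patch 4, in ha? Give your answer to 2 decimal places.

4.73

The intersection is the polygon with vertices (5,9), (3,9), (3,11.182), (5,11.546).
By the shoelace formula its area is 4.73.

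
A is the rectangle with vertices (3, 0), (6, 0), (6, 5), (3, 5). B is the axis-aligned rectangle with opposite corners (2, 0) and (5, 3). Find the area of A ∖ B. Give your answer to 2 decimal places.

9.00

|A∩B|: x∈[3,5], y∈[0,3] → 2·3 = 6.
|A| = 15.
|A ∖ B| = |A| − |A∩B| = 15 − 6 = 9.00.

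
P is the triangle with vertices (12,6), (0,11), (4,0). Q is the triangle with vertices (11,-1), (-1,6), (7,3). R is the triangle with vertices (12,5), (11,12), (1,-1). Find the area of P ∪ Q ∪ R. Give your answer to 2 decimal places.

76.94

By inclusion–exclusion:
Individual areas: |P| = 56, |Q| = 10, |R| = 41.5.
|P∩Q| = 5.2964.
|P∩R| = 25.2541.
|Q∩R| = 3.4037.
|P∩Q∩R| = 3.392.
|P ∪ Q ∪ R| = 107.5 − 33.9543 + 3.392 = 76.94.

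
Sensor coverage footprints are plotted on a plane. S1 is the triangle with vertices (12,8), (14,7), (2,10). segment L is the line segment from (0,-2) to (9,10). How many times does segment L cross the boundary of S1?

2

The segment meets the boundary at (8.087,8.783), (7.895,8.526).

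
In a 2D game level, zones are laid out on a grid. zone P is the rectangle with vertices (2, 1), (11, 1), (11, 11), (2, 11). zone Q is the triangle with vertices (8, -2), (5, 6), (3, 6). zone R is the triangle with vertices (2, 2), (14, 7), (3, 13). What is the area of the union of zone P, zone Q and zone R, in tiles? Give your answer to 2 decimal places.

99.30

By inclusion–exclusion:
Individual areas: |zone P| = 90, |zone Q| = 8, |zone R| = 63.5.
|zone P∩zone Q| = 6.875.
|zone P∩zone R| = 55.322.
|zone Q∩zone R| = 4.3761.
|zone P∩zone Q∩zone R| = 4.3761.
|zone P ∪ zone Q ∪ zone R| = 161.5 − 66.5731 + 4.3761 = 99.30.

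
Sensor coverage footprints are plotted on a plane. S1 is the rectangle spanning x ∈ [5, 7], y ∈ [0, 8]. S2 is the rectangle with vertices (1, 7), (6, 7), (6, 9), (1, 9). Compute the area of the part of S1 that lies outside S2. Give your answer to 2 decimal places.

|S1∩S2|: x∈[5,6], y∈[7,8] → 1·1 = 1.
|S1| = 16.
|S1 ∖ S2| = |S1| − |S1∩S2| = 16 − 1 = 15.00.

15.00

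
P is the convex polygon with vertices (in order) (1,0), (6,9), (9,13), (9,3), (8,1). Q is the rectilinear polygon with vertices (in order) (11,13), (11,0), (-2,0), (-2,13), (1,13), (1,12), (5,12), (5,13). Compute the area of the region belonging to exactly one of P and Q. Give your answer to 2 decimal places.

115.00

|P| = 50, |Q| = 165, |P∩Q| = 50.
|P △ Q| = |P| + |Q| − 2·|P∩Q| = 50 + 165 − 100 = 115.00.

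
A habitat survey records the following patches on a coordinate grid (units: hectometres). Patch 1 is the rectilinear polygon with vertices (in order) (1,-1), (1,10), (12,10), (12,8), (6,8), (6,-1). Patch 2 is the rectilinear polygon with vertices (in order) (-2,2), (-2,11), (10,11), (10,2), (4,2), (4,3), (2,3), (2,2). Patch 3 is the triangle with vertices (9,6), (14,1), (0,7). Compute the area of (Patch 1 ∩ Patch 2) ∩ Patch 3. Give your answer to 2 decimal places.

The region (Patch 1 ∩ Patch 2) ∩ Patch 3 is the polygon with vertices (6,4.429), (1,6.571), (1,6.889), (6,6.333).
By the shoelace formula its area is 5.56.

5.56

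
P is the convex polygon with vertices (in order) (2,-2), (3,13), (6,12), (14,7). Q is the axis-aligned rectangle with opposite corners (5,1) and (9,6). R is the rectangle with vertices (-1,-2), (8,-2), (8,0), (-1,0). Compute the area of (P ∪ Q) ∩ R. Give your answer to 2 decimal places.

The region (P ∪ Q) ∩ R is the polygon with vertices (2,-2), (2.133,0), (4.667,0).
By the shoelace formula its area is 2.53.

2.53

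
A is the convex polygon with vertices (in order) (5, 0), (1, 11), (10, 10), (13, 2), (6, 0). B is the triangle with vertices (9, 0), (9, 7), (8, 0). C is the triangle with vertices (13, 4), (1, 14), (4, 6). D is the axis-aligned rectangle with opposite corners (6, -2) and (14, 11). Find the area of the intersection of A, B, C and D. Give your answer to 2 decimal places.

The intersection is the polygon with vertices (9,4.889), (8.708,4.954), (9,7).
By the shoelace formula its area is 0.31.

0.31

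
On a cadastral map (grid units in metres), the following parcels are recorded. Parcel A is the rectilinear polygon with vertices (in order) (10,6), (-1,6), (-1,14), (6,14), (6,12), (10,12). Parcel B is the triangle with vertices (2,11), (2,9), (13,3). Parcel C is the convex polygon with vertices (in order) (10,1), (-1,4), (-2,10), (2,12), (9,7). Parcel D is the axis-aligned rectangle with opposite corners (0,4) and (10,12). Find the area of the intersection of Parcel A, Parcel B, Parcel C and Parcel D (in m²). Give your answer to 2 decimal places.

8.94

The intersection is the polygon with vertices (2,11), (8.875,6), (7.5,6), (2,9).
By the shoelace formula its area is 8.94.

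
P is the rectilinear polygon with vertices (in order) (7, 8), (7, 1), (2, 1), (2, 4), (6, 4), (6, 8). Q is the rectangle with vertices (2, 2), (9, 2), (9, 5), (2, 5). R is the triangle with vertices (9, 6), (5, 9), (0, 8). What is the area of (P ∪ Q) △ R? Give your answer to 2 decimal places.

35.94

|P ∪ Q| = 29.
|(P ∪ Q) ∩ R| = 1.2778.
|(P ∪ Q) △ R| = 29 + 9.5 − 2.5556 = 35.94.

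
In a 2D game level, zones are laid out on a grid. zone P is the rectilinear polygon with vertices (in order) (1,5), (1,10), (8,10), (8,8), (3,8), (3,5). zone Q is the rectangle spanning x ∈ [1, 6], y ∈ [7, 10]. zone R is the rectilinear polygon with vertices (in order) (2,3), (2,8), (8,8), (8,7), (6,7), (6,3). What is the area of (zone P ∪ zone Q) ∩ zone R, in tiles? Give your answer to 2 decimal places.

|zone P ∪ zone Q| = 23.
|(zone P ∪ zone Q) ∩ zone R| = 6.00.

6.00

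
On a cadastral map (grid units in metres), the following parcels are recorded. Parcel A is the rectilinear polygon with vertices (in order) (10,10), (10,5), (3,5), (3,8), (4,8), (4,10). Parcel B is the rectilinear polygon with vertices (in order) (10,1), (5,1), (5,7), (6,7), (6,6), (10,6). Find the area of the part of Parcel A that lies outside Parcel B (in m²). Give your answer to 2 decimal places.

27.00

|Parcel A| = 33, |Parcel A∩Parcel B| = 6.
|Parcel A ∖ Parcel B| = |Parcel A| − |Parcel A∩Parcel B| = 33 − 6 = 27.00.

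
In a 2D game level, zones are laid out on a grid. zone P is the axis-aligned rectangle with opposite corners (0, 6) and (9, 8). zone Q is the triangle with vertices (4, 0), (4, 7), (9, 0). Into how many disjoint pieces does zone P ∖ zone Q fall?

zone P ∖ zone Q is a single connected region.

1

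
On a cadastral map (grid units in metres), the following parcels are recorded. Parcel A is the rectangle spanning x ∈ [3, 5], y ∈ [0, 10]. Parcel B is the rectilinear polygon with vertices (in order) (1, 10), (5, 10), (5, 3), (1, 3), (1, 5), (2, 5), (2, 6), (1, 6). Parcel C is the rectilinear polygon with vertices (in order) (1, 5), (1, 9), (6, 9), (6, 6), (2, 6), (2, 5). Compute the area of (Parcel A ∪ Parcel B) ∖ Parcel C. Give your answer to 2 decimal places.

21.00

|Parcel A ∪ Parcel B| = 33.
|(Parcel A ∪ Parcel B) ∩ Parcel C| = 12.
|(Parcel A ∪ Parcel B) ∖ Parcel C| = 33 − 12 = 21.00.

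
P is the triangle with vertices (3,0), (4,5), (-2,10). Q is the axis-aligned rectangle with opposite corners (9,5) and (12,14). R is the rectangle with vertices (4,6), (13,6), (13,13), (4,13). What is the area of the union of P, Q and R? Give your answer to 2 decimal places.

By inclusion–exclusion:
Individual areas: |P| = 17.5, |Q| = 27, |R| = 63.
|P∩Q| = 0.
|P∩R| = 0.
|Q∩R|: x∈[9,12], y∈[6,13] → 3·7 = 21.
|P∩Q∩R| = 0.
|P ∪ Q ∪ R| = 107.5 − 21 + 0 = 86.50.

86.50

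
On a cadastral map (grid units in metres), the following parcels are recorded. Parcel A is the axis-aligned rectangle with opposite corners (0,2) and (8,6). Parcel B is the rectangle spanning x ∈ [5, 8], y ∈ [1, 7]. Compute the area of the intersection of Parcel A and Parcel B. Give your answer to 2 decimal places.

12.00

|Parcel A∩Parcel B|: x∈[5,8], y∈[2,6] → 3·4 = 12.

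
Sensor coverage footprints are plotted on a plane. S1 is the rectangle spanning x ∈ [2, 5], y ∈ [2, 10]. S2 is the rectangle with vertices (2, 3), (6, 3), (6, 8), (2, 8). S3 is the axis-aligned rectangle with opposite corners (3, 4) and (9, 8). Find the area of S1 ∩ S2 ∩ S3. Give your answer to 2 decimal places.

8.00

The intersection is the polygon with vertices (5,8), (5,4), (3,4), (3,8).
By the shoelace formula its area is 8.00.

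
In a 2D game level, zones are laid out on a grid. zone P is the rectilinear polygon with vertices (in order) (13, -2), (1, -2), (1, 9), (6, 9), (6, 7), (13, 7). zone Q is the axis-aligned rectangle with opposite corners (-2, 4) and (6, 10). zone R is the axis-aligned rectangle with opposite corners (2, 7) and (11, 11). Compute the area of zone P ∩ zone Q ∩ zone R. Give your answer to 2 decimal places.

The intersection is the polygon with vertices (6,9), (6,7), (2,7), (2,9).
By the shoelace formula its area is 8.00.

8.00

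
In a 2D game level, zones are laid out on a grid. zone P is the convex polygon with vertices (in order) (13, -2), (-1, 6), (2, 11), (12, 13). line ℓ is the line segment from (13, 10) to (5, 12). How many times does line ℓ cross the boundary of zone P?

2

The segment meets the boundary at (5.889,11.778), (12.186,10.203).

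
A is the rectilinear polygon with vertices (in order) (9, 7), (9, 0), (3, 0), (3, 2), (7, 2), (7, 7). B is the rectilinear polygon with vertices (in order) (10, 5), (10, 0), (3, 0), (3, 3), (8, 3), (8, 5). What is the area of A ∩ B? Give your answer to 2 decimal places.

16.00

The intersection is the polygon with vertices (9,0), (3,0), (3,2), (7,2), (7,3), (8,3), (8,5), (9,5).
By the shoelace formula its area is 16.00.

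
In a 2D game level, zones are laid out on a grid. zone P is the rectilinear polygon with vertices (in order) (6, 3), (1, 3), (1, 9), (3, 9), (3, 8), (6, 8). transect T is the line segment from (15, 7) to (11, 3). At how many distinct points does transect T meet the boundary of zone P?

0

The segment lies entirely outside zone P and never meets its boundary.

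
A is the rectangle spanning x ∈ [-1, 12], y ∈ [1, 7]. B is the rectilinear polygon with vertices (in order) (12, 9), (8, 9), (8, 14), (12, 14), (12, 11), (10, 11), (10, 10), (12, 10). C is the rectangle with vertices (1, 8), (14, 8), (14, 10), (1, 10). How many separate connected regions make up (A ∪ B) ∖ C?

2

(A ∪ B) ∖ C splits into 2 disjoint pieces (area 78, area 14).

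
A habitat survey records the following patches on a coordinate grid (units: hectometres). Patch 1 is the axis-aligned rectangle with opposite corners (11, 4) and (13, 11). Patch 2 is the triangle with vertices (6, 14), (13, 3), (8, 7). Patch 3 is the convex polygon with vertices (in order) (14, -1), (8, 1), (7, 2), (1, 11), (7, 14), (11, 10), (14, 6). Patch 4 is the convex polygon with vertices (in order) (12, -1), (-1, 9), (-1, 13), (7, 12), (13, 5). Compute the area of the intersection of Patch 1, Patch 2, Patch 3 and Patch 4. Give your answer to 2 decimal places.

The intersection is the polygon with vertices (11.75,4), (11,4.6), (11,6.143), (12.364,4).
By the shoelace formula its area is 1.24.

1.24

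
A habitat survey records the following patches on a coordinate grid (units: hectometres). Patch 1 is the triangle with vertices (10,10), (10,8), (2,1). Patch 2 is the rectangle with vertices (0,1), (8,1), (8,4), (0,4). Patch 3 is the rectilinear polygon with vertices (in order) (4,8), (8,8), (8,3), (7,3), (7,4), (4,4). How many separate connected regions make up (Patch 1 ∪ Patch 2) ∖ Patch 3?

2

(Patch 1 ∪ Patch 2) ∖ Patch 3 splits into 2 disjoint pieces (area 3.5, area 23).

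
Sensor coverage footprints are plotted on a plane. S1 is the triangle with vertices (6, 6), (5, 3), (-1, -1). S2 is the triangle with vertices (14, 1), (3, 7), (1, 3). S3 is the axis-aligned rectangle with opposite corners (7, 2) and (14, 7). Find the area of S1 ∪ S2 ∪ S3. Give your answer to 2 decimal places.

59.08

By inclusion–exclusion:
Individual areas: |S1| = 7, |S2| = 28, |S3| = 35.
|S1∩S2| = 3.6594.
|S1∩S3| = 0.
|S2∩S3| = 7.2611.
|S1∩S2∩S3| = 0.
|S1 ∪ S2 ∪ S3| = 70 − 10.9205 + 0 = 59.08.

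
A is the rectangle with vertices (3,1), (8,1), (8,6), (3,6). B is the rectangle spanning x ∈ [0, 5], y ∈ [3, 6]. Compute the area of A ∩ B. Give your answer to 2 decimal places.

|A∩B|: x∈[3,5], y∈[3,6] → 2·3 = 6.

6.00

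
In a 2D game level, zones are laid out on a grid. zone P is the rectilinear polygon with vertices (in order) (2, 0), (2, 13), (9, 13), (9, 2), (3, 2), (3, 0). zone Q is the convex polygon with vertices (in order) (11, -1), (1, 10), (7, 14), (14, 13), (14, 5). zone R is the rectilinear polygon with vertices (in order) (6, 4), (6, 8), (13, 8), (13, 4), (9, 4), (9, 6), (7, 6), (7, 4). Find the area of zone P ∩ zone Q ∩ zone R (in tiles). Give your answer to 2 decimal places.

7.89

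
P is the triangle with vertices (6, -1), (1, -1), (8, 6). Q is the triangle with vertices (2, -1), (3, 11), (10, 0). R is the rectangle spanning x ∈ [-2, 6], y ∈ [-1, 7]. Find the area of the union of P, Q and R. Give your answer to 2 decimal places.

84.15

By inclusion–exclusion:
Individual areas: |P| = 17.5, |Q| = 47.5, |R| = 64.
|P∩Q| = 15.135.
|P∩R| = 12.5.
|Q∩R| = 28.171.
|P∩Q∩R| = 10.9545.
|P ∪ Q ∪ R| = 129 − 55.806 + 10.9545 = 84.15.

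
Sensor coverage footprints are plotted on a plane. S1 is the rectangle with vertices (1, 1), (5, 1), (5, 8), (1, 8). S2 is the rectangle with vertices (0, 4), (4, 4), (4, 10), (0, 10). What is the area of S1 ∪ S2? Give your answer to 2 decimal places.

40.00

By inclusion–exclusion:
Individual areas: |S1| = 28, |S2| = 24.
|S1∩S2|: x∈[1,4], y∈[4,8] → 3·4 = 12.
|S1 ∪ S2| = 52 − 12 = 40.00.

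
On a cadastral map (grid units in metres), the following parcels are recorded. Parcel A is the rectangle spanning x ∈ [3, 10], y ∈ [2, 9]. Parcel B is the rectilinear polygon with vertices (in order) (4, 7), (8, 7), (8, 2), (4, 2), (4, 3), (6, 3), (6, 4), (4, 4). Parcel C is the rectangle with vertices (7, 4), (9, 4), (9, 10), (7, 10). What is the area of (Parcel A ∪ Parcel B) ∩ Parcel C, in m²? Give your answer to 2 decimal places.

10.00

The region (Parcel A ∪ Parcel B) ∩ Parcel C is the polygon with vertices (9,9), (9,4), (7,4), (7,9).
By the shoelace formula its area is 10.00.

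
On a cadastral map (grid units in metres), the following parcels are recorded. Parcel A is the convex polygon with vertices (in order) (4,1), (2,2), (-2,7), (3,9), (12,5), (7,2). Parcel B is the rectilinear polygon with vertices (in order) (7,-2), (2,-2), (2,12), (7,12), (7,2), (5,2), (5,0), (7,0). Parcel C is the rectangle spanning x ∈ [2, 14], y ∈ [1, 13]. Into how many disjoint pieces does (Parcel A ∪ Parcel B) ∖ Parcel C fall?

(Parcel A ∪ Parcel B) ∖ Parcel C splits into 2 disjoint pieces (area 13.2, area 13).

2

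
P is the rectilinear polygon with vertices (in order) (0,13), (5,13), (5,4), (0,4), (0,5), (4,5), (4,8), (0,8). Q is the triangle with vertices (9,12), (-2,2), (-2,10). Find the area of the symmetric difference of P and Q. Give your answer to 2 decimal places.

47.14

|P| = 33, |Q| = 44, |P∩Q| = 14.9318.
|P △ Q| = |P| + |Q| − 2·|P∩Q| = 33 + 44 − 29.8636 = 47.14.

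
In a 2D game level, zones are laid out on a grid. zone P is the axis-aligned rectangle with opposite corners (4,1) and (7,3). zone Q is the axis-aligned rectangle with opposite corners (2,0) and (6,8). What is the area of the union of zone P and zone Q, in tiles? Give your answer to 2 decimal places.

34.00

By inclusion–exclusion:
Individual areas: |zone P| = 6, |zone Q| = 32.
|zone P∩zone Q|: x∈[4,6], y∈[1,3] → 2·2 = 4.
|zone P ∪ zone Q| = 38 − 4 = 34.00.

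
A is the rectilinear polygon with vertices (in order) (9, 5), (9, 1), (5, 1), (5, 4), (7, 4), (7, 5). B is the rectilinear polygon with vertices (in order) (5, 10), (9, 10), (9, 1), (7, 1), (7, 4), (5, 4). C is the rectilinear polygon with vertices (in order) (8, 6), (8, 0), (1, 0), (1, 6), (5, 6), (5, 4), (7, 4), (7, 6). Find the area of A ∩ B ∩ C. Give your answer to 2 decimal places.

4.00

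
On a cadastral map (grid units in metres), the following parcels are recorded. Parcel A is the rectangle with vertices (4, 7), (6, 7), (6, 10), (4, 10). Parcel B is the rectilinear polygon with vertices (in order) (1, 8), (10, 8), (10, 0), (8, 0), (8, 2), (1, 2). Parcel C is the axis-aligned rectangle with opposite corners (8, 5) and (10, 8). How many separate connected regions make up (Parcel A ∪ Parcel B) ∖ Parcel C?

1

(Parcel A ∪ Parcel B) ∖ Parcel C is a single connected region.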